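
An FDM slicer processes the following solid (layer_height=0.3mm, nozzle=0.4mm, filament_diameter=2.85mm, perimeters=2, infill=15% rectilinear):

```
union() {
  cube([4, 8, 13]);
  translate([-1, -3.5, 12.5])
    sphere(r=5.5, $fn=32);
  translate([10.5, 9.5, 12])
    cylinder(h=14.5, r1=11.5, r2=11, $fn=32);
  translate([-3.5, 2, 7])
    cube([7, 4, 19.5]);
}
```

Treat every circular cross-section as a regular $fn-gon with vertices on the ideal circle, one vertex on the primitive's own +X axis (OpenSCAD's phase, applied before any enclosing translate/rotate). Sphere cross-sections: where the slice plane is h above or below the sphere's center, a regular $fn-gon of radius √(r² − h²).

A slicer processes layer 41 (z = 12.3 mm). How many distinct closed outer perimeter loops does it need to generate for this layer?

1

At z = 12.3 mm: the cube is present — its section is the full 4×8 rectangle; the r=5.5 sphere at (-1, -3.5) contributes a regular 32-gon of circumradius √(5.5²−0.2²) = 5.496; the cone at (10.5, 9.5) (r1=11.5→r2=11) has section circumradius 11.490 here — a regular 32-gon; the 7×4 cube at (-3.5, 2) contributes its full rectangle; Merging all regions: the regions partially overlap (shared area 41.94 mm²), so overlapping operands fuse into one piece — 1 connected region. The result has 1 disconnected region.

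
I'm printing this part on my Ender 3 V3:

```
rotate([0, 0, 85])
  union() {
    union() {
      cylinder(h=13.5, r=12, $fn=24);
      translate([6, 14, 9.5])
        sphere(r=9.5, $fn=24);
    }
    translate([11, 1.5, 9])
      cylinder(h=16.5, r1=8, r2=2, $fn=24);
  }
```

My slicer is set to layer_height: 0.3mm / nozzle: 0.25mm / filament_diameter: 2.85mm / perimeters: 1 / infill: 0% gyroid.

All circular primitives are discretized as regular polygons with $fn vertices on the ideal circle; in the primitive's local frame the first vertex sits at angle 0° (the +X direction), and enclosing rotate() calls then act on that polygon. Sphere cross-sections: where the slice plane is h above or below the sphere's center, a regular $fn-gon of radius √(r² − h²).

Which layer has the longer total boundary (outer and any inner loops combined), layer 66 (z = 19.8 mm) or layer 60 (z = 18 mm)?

Layer 66 (z = 19.8): the cylinder does not reach this height (z outside [0, 13.5]); the sphere at (6, 14) does not reach this height (|z−center|=10.300 > r=9.5); Merging all regions: nothing is present at this height; the cone at (11, 1.5) contributes a regular 24-gon of circumradius 4.073 (interpolated between r1=8 and r2=2 at t=0.655) (perimeter = 2·24·4.073·sin(180°/24) = 25.52 mm); Merging all regions: only the cone at (11, 1.5) is present, so the union is just that shape — boundary = 25.52 mm; (whole slice rotated 85° about Z — lengths, areas and connectivity unchanged). So its perimeter = 25.52 mm. Layer 60 (z = 18): the cylinder is absent (z outside [0, 13.5]); the r=9.5 sphere at (6, 14) contributes a regular 24-gon of circumradius √(9.5²−8.5²) = 4.243 (perimeter = 2·24·4.243·sin(180°/24) = 26.58 mm); Taking the union: only the r=9.5 sphere at (6, 14) is present, so the union is just that shape — boundary = 26.58 mm; the cone at (11, 1.5) (r1=8→r2=2) has section circumradius 4.727 here — a regular 24-gon (perimeter = 2·24·4.727·sin(180°/24) = 29.62 mm); Taking the union: the 2 present regions are separate (no shared area or edge), so areas and boundary lengths simply add and each stays a separate island — boundary = 56.20 mm; (rotated 85° about Z; rotation is an isometry so areas/perimeters/island counts are preserved). So its perimeter = 56.20 mm. Layer 60 is larger (56.20 vs 25.52 mm).

layer 60 (z = 18 mm)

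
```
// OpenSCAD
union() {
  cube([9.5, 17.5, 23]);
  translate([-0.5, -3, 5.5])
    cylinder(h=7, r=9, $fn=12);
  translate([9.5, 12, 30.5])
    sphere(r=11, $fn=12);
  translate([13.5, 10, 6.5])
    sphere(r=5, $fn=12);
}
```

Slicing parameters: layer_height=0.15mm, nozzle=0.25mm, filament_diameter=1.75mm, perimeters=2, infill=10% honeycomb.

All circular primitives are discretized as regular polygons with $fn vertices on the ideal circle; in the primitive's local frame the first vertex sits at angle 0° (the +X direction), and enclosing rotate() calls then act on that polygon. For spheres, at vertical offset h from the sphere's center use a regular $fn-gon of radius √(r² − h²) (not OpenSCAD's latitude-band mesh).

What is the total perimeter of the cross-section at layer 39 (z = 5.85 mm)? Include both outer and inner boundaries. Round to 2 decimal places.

105.28 mm

At z = 5.85 mm: the cube (footprint 9.5×17.5) is included at this height (perimeter 54.00 mm); the r=9 cylinder at (-0.5, -3) gives a regular 12-gon of circumradius 9 (constant along its height) (perimeter = 2·12·9.000·sin(180°/12) = 55.90 mm); the sphere at (9.5, 12) does not reach this height (|z−center|=24.650 > r=11); the r=5 sphere at (13.5, 10) contributes a regular 12-gon of circumradius √(5²−0.65²) = 4.958 (perimeter = 2·12·4.958·sin(180°/12) = 30.79 mm); Taking the union: the regions partially overlap (shared area 35.18 mm²), so the edge portions inside another operand are dropped and the merged outline is re-measured after clipping — boundary = 105.28 mm. Overall, the cross-section is a single solid region. Total boundary length (outer) = 105.28 mm.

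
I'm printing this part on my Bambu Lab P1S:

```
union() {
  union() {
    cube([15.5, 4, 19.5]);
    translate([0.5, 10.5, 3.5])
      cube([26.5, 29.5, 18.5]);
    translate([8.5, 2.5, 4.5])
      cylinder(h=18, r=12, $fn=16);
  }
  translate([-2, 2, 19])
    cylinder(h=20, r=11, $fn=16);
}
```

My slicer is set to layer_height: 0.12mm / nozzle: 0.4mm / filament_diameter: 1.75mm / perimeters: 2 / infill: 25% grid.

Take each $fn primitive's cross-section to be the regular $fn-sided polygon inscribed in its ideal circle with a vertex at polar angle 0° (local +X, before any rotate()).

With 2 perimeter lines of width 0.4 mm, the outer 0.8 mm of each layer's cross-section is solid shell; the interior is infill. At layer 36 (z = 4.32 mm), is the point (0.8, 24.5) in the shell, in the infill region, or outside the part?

shell

At z = 4.32 mm: the cube is present — its section is the full 15.5×4 rectangle; the 26.5×29.5 cube at (0.5, 10.5) contributes its full rectangle; the cylinder at (8.5, 2.5) is absent (z outside [4.5, 22.5]); Merging all regions: the 2 present regions are separate (no shared area or edge), so areas and boundary lengths simply add and each stays a separate island — 2 connected regions; the cylinder at (-2, 2) is not intersected at this z (z outside [19, 39]); Combining (union): only the result so far is present, so the union is just that shape — 2 connected regions. Overall, the cross-section has 2 separate islands. The nearest boundary edge runs (0.50, 10.50)→(0.50, 40.00); distance from the point to it = 0.30 mm. (Shell/infill is judged within the island containing the point — the largest one.) The point is inside the cross-section, 0.30 mm from the nearest boundary — within the 0.8 mm shell band (2 × 0.4).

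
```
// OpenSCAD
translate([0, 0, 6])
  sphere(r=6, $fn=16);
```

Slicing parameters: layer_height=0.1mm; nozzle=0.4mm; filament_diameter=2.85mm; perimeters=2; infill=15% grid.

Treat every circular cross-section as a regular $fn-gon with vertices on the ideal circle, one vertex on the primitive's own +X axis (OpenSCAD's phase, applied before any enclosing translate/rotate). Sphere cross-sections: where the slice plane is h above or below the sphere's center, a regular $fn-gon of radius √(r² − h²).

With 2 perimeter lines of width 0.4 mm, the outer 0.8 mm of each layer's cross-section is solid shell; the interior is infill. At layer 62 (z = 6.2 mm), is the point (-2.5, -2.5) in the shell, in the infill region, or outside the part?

At z = 6.2 mm: the r=6 sphere contributes a regular 16-gon of circumradius √(6²−0.2²) = 5.997. Overall, the cross-section is a single solid region. The nearest boundary edge runs (-4.24, -4.24)→(-2.29, -5.54); distance from the point to it = 2.41 mm. The point is inside the cross-section and 2.41 mm from the nearest boundary — more than the 0.8 mm shell width (2 × 0.4), so it's in the infill interior.

infill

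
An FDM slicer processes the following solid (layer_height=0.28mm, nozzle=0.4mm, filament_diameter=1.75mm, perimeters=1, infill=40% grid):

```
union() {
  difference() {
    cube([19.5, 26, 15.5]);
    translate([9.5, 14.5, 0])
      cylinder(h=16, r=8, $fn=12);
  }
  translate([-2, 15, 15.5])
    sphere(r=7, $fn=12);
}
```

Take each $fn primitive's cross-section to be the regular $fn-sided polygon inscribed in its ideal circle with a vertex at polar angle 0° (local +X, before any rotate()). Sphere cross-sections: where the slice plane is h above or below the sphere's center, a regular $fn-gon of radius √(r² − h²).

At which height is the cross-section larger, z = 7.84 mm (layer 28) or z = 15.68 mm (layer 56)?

layer 28 (z = 7.84 mm)

Layer 28 (z = 7.84): the cube is present — its section is the full 19.5×26 rectangle (area 507.00 mm²); the r=8 cylinder at (9.5, 14.5) gives a regular 12-gon of circumradius 8 (constant along its height) (area = (12/2)·8.000²·sin(360°/12) = 192.00 mm²); Subtracting the remaining from the first: starting from the 19.5×26 cube (507.00 mm²), the r=8 cylinder at (9.5, 14.5) lies wholly inside it (removes its full 192.00 mm² and its 49.69 mm outline becomes a hole wall) — area = 315.00 mm²; the sphere at (-2, 15) is absent (|z−center|=7.660 > r=7); Combining (union): only the result so far is present, so the union is just that shape — area = 315.00 mm². So its area = 315.00 mm². Layer 56 (z = 15.68): the cube is not intersected at this z (z outside [0, 15.5]); the r=8 cylinder at (9.5, 14.5) gives a regular 12-gon of circumradius 8 (constant along its height) (area = (12/2)·8.000²·sin(360°/12) = 192.00 mm²); Taking the first minus the rest: the first operand is absent here, so nothing remains; the r=7 sphere at (-2, 15) contributes a regular 12-gon of circumradius √(7²−0.18²) = 6.998 (area = (12/2)·6.998²·sin(360°/12) = 146.90 mm²); Combining (union): only the r=7 sphere at (-2, 15) is present, so the union is just that shape — area = 146.90 mm². So its area = 146.90 mm². Layer 28 is larger (315.00 vs 146.90 mm²).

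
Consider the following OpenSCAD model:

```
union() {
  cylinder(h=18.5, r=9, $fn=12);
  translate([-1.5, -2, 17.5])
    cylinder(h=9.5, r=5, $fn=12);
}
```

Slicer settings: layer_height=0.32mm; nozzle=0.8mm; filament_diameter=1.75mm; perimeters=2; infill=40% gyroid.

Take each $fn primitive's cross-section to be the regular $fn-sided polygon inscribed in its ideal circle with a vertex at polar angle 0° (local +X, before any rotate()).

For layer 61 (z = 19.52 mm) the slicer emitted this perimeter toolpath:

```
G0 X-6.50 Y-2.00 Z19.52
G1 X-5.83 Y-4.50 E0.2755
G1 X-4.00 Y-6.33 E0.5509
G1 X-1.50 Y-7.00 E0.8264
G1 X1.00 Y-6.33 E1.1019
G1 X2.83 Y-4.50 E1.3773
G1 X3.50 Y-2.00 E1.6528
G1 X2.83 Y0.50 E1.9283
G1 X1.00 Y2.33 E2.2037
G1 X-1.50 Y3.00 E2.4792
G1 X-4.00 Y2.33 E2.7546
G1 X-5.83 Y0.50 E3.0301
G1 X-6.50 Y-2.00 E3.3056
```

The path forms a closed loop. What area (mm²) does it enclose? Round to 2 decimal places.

75.00 mm²

Apply the shoelace formula to the sequence of (X, Y) vertices; enclosed area = 75.00 mm².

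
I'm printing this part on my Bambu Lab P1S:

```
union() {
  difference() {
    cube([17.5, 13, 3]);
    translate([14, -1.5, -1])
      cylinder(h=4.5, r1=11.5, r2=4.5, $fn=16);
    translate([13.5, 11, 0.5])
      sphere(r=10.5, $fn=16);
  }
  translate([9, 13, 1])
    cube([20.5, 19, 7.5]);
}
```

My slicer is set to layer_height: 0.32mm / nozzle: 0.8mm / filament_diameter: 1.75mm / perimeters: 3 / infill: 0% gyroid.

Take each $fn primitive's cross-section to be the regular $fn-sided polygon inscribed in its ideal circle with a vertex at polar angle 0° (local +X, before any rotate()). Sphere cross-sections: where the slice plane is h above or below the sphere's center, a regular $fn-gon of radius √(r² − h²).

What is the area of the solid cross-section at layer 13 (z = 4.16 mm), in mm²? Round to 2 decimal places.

At z = 4.16 mm: the cube is not intersected at this z (z outside [0, 3]); the cone at (14, -1.5) does not reach this height (z outside [-1, 3.5]); the r=10.5 sphere at (13.5, 11) slices to a regular 16-gon of circumradius 9.841 (√(r²−h²) with h=3.66 from center) (area = (16/2)·9.841²·sin(360°/16) = 296.52 mm²); Taking the first minus the rest: the first operand is absent here, so nothing remains; the cube at (9, 13) (footprint 20.5×19) is included at this height (area 389.50 mm²); Merging all regions: only the 20.5×19 cube at (9, 13) is present, so the union is just that shape — area = 389.50 mm². Overall, the cross-section is a single solid region. Net area = 389.50 mm².

389.50 mm²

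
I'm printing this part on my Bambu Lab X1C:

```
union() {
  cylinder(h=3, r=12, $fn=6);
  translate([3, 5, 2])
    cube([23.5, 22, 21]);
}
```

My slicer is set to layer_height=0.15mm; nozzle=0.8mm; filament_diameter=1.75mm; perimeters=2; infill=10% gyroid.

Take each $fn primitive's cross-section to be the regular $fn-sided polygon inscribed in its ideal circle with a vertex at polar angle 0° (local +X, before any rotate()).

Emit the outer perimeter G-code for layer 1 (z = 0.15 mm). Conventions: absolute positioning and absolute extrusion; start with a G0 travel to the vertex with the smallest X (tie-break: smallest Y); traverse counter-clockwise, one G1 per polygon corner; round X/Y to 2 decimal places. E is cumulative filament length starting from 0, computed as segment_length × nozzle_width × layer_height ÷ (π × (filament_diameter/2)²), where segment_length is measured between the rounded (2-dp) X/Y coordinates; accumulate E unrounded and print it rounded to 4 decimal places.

G0 X-12.00 Y0.00 Z0.15
G1 X-6.00 Y-10.39 E0.5986
G1 X6.00 Y-10.39 E1.1973
G1 X12.00 Y0.00 E1.7958
G1 X6.00 Y10.39 E2.3944
G1 X-6.00 Y10.39 E2.9931
G1 X-12.00 Y0.00 E3.5917

At z = 0.15 mm: the r=12 cylinder contributes a regular 6-gon of circumradius 12; the cube at (3, 5) does not reach this height (z outside [2, 23]); Merging all regions: only the r=12 cylinder is present, so the union is just that shape — 1 connected region. The outline is a single polygon with 6 vertices. Extrusion per mm of travel: 0.8 × 0.15 / (π × 0.875²) = 0.049890. Accumulating E over each segment gives final E = 3.5917.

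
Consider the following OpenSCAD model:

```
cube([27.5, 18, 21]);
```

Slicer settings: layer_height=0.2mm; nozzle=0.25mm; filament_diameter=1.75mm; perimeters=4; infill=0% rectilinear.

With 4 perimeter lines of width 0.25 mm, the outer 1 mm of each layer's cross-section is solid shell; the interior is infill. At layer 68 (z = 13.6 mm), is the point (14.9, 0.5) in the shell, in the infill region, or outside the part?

At z = 13.6 mm: the 27.5×18 cube contributes its full rectangle. Overall, the cross-section is a single solid region. The nearest boundary edge runs (0.00, 0.00)→(27.50, 0.00); distance from the point to it = 0.50 mm. The point is inside the cross-section, 0.50 mm from the nearest boundary — within the 1 mm shell band (4 × 0.25).

shell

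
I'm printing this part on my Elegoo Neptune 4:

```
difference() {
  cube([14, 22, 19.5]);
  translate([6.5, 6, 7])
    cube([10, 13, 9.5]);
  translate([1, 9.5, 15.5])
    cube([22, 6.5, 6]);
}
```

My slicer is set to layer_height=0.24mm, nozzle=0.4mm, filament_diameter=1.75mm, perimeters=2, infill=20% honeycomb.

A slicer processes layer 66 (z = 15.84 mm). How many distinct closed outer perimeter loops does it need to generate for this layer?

1

At z = 15.84 mm: the 14×22 cube contributes its full rectangle; the 10×13 cube at (6.5, 6) contributes its full rectangle; the cube at (1, 9.5) is present — its section is the full 22×6.5 rectangle; Subtracting the remaining from the first: starting from the 14×22 cube, the 10×13 cube at (6.5, 6) partially overlaps it — only the 97.50 mm² overlap (of its 130.00 mm²) is removed, clipping the outline; the 22×6.5 cube at (1, 9.5) partially overlaps it — only the 35.75 mm² overlap (of its 143.00 mm²) is removed, clipping the outline — 1 connected region. The result has 1 disconnected region.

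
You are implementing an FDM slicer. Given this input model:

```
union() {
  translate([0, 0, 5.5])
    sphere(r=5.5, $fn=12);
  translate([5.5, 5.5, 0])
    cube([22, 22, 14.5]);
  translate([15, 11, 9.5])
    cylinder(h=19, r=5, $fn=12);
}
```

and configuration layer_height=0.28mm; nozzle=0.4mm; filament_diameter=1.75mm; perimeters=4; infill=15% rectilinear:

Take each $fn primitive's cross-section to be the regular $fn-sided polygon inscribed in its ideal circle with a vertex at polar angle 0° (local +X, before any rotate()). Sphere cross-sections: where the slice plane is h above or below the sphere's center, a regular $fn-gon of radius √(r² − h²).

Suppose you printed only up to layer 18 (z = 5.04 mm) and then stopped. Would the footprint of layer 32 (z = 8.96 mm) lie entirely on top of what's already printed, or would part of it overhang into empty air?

entirely on top

Compare the two slices. At z = 5.04: the sphere: section is a regular 12-gon, circumradius = √(r²−h²) = √(5.5²−0.46²) = 5.481 (area = (12/2)·5.481²·sin(360°/12) = 90.12 mm²); the 22×22 cube at (5.5, 5.5) contributes its full rectangle (area 484.00 mm²); the cylinder at (15, 11) does not reach this height (z outside [9.5, 28.5]); Taking the union: the 2 present regions are separate (no shared area or edge), so areas and boundary lengths simply add and each stays a separate island — area = 574.12 mm². At z = 8.96: the sphere: section is a regular 12-gon, circumradius = √(r²−h²) = √(5.5²−3.46²) = 4.275 (area = (12/2)·4.275²·sin(360°/12) = 54.84 mm²); the cube at (5.5, 5.5) (footprint 22×22) is included at this height (area 484.00 mm²); the cylinder at (15, 11) is not intersected at this z (z outside [9.5, 28.5]); Taking the union: the 2 present regions are separate (no shared area or edge), so areas and boundary lengths simply add and each stays a separate island — area = 538.84 mm². Checking containment: the cross-section at z = 8.96 is a subset of the cross-section at z = 5.04.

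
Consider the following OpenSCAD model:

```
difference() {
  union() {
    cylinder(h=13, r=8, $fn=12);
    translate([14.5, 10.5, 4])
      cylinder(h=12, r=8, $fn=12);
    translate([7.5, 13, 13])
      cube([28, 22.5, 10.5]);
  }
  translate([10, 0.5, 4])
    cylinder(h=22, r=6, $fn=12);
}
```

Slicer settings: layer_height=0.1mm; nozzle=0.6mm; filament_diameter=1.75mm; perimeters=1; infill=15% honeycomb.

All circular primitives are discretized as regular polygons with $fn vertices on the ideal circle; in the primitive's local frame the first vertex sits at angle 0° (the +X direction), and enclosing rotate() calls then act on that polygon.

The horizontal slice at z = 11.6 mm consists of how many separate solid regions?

2

At z = 11.6 mm: the cylinder: section is a regular 12-gon, circumradius r=8; the r=8 cylinder at (14.5, 10.5) gives a regular 12-gon of circumradius 8 (constant along its height); the cube at (7.5, 13) is not intersected at this z (z outside [13, 23.5]); Combining (union): the 2 present regions are separate (no shared area or edge), so areas and boundary lengths simply add and each stays a separate island — 2 connected regions; the r=6 cylinder at (10, 0.5) contributes a regular 12-gon of circumradius 6; Subtracting the remaining from the first: starting from the result so far, the r=6 cylinder at (10, 0.5) partially overlaps it — only the 38.14 mm² overlap (of its 108.00 mm²) is removed, clipping the outline — 2 connected regions. The result has 2 disconnected regions.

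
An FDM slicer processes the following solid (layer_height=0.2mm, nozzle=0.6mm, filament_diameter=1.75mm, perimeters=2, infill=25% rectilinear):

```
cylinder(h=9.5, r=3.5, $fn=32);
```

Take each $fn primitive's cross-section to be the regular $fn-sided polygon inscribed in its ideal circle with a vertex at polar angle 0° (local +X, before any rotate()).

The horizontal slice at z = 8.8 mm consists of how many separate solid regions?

1

At z = 8.8 mm: the r=3.5 cylinder contributes a regular 32-gon of circumradius 3.5. The result has 1 disconnected region.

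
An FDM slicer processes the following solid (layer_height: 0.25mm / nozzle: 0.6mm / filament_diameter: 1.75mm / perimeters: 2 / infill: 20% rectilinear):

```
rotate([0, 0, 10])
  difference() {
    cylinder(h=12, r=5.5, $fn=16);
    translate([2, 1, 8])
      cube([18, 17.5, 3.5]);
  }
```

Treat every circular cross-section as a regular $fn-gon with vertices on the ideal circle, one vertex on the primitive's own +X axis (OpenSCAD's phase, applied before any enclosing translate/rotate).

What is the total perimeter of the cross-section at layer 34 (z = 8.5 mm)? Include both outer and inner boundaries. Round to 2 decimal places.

36.21 mm

At z = 8.5 mm: the r=5.5 cylinder contributes a regular 16-gon of circumradius 5.5 (perimeter = 2·16·5.500·sin(180°/16) = 34.34 mm); the cube at (2, 1) (footprint 18×17.5) is included at this height (perimeter 71.00 mm); After the difference (first − rest): starting from the r=5.5 cylinder, the 18×17.5 cube at (2, 1) partially overlaps it — only the 9.15 mm² overlap (of its 315.00 mm²) is removed, clipping the outline — boundary = 36.21 mm; (whole slice rotated 10° about Z — lengths, areas and connectivity unchanged). Overall, the cross-section is a single solid region. Total boundary length (outer) = 36.21 mm.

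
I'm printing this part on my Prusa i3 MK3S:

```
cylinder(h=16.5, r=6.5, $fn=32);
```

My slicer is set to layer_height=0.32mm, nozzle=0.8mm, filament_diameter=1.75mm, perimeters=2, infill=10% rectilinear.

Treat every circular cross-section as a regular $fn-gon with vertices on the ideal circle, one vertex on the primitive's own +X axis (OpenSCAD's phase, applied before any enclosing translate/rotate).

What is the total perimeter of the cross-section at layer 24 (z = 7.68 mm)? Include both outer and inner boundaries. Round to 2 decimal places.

At z = 7.68 mm: the r=6.5 cylinder contributes a regular 32-gon of circumradius 6.5 (perimeter = 2·32·6.500·sin(180°/32) = 40.78 mm). Overall, the cross-section is a single solid region. Total boundary length (outer) = 40.78 mm.

40.78 mm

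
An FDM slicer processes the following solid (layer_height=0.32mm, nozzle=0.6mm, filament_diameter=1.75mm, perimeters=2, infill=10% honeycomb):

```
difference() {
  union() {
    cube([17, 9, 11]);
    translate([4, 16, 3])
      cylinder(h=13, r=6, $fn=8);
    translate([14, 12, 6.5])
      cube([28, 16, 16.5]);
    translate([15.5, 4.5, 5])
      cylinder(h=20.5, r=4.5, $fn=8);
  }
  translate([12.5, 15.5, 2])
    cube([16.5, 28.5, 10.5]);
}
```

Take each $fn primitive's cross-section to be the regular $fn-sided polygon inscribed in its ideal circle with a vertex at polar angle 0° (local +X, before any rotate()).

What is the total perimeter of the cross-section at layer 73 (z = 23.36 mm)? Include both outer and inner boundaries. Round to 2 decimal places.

27.55 mm

At z = 23.36 mm: the cube is absent (z outside [0, 11]); the cylinder at (4, 16) is absent (z outside [3, 16]); the cube at (14, 12) is not intersected at this z (z outside [6.5, 23]); the r=4.5 cylinder at (15.5, 4.5) contributes a regular 8-gon of circumradius 4.5 (perimeter = 2·8·4.500·sin(180°/8) = 27.55 mm); Combining (union): only the r=4.5 cylinder at (15.5, 4.5) is present, so the union is just that shape — boundary = 27.55 mm; the cube at (12.5, 15.5) is absent (z outside [2, 12.5]); Taking the first minus the rest: none of the subtracted shapes is present at this height, so that combined region is unchanged — boundary = 27.55 mm. Overall, the cross-section is a single solid region. Total boundary length (outer) = 27.55 mm.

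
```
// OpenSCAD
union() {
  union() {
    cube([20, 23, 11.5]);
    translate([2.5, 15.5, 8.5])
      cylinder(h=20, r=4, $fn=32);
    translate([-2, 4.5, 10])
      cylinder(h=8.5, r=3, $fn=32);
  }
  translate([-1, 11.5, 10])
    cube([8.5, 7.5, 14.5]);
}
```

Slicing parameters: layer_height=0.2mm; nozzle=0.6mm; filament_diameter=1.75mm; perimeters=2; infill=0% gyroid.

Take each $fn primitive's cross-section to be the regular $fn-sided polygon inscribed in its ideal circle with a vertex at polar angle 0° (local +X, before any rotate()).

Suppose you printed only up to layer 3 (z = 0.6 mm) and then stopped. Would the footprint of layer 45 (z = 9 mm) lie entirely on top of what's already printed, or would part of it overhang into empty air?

Compare the two slices. At z = 0.6: the 20×23 cube contributes its full rectangle (area 460.00 mm²); the cylinder at (2.5, 15.5) is absent (z outside [8.5, 28.5]); the cylinder at (-2, 4.5) does not reach this height (z outside [10, 18.5]); Taking the union: only the 20×23 cube is present, so the union is just that shape — area = 460.00 mm²; the cube at (-1, 11.5) does not reach this height (z outside [10, 24.5]); Merging all regions: only the result so far is present, so the union is just that shape — area = 460.00 mm². At z = 9: the cube is present — its section is the full 20×23 rectangle (area 460.00 mm²); the r=4 cylinder at (2.5, 15.5) contributes a regular 32-gon of circumradius 4 (area = (32/2)·4.000²·sin(360°/32) = 49.94 mm²); the cylinder at (-2, 4.5) is absent (z outside [10, 18.5]); Taking the union: the regions partially overlap — summed areas 509.94 mm² minus the doubly-counted overlap 43.51 mm² gives 466.43 mm² — area = 466.43 mm²; the cube at (-1, 11.5) is absent (z outside [10, 24.5]); Taking the union: only that combined region is present, so the union is just that shape — area = 466.43 mm². Checking containment: at z = 9 the cross-section extends beyond the z = 0.6 cross-section by about 6.43 mm².

part overhangs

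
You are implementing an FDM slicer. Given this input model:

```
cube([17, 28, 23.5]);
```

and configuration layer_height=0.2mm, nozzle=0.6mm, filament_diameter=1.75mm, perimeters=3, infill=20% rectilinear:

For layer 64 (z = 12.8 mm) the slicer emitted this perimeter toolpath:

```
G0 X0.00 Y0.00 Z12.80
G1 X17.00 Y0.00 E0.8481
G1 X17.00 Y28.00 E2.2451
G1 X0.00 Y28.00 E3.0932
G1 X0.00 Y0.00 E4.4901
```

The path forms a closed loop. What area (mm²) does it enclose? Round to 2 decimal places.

Apply the shoelace formula to the sequence of (X, Y) vertices; enclosed area = 476.00 mm².

476.00 mm²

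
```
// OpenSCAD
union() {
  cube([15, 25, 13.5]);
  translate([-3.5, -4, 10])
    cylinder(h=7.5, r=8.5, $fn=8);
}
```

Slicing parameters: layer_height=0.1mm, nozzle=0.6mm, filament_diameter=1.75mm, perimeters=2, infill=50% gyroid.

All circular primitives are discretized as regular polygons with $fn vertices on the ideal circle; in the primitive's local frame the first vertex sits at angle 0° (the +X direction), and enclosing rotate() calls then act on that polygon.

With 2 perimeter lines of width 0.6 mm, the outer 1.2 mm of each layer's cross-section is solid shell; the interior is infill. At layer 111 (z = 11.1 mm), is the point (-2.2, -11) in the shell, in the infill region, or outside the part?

shell

At z = 11.1 mm: the 15×25 cube contributes its full rectangle; the r=8.5 cylinder at (-3.5, -4) gives a regular 8-gon of circumradius 8.5 (constant along its height); Taking the union: the regions partially overlap (shared area 7.19 mm²), so overlapping operands fuse into one piece — 1 connected region. Overall, the cross-section is a single solid region. The nearest boundary edge runs (2.51, -10.01)→(-3.50, -12.50); distance from the point to it = 0.89 mm. The point is inside the cross-section, 0.89 mm from the nearest boundary — within the 1.2 mm shell band (2 × 0.6).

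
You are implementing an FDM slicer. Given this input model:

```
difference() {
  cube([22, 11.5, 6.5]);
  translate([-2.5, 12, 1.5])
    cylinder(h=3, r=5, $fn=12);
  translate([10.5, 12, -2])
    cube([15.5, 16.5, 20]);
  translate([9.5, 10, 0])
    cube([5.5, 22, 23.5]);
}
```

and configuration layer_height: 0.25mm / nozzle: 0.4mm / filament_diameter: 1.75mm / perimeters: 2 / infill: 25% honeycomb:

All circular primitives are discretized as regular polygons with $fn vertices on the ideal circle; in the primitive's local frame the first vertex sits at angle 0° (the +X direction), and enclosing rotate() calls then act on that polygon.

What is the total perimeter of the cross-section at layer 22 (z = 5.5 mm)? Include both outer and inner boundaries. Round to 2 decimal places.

At z = 5.5 mm: the 22×11.5 cube contributes its full rectangle (perimeter 67.00 mm); the cylinder at (-2.5, 12) does not reach this height (z outside [1.5, 4.5]); the cube at (10.5, 12) is present — its section is the full 15.5×16.5 rectangle (perimeter 64.00 mm); the cube at (9.5, 10) is present — its section is the full 5.5×22 rectangle (perimeter 55.00 mm); Subtracting the remaining from the first: starting from the 22×11.5 cube, the 15.5×16.5 cube at (10.5, 12) misses the remaining region (no effect); the 5.5×22 cube at (9.5, 10) partially overlaps it — only the 8.25 mm² overlap (of its 121.00 mm²) is removed, clipping the outline — boundary = 70.00 mm. Overall, the cross-section is a single solid region. Total boundary length (outer) = 70.00 mm.

70.00 mm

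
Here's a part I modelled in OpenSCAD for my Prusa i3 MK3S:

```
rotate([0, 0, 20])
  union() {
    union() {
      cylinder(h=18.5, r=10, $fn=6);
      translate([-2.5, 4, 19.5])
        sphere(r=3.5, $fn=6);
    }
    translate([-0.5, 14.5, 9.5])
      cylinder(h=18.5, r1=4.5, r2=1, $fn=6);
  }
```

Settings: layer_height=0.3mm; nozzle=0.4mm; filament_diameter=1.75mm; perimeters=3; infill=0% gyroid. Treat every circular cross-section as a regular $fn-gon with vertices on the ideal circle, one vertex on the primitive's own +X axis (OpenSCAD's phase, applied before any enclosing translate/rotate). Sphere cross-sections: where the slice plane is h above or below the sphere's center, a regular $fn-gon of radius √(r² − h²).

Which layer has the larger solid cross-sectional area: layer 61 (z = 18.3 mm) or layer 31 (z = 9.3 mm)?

layer 61 (z = 18.3 mm)

Layer 61 (z = 18.3): the cylinder: section is a regular 6-gon, circumradius r=10 (area = (6/2)·10.000²·sin(360°/6) = 259.81 mm²); the sphere at (-2.5, 4): section is a regular 6-gon, circumradius = √(r²−h²) = √(3.5²−1.2²) = 3.288 (area = (6/2)·3.288²·sin(360°/6) = 28.09 mm²); Combining (union): the r=3.5 sphere at (-2.5, 4) lies entirely inside the r=10 cylinder, so the union is just the r=10 cylinder — area = 259.81 mm²; the cone at (-0.5, 14.5) contributes a regular 6-gon of circumradius 2.835 (interpolated between r1=4.5 and r2=1 at t=0.476) (area = (6/2)·2.835²·sin(360°/6) = 20.88 mm²); Combining (union): the 2 present regions are separate (no shared area or edge), so areas and boundary lengths simply add and each stays a separate island — area = 280.69 mm²; (whole slice rotated 20° about Z — lengths, areas and connectivity unchanged). So its area = 280.69 mm². Layer 31 (z = 9.3): the cylinder: section is a regular 6-gon, circumradius r=10 (area = (6/2)·10.000²·sin(360°/6) = 259.81 mm²); the sphere at (-2.5, 4) is absent (|z−center|=10.200 > r=3.5); Combining (union): only the r=10 cylinder is present, so the union is just that shape — area = 259.81 mm²; the cone at (-0.5, 14.5) is not intersected at this z (z outside [9.5, 28]); Merging all regions: only that combined region is present, so the union is just that shape — area = 259.81 mm²; (rotated 20° about Z; rotation is an isometry so areas/perimeters/island counts are preserved). So its area = 259.81 mm². Layer 61 is larger (280.69 vs 259.81 mm²).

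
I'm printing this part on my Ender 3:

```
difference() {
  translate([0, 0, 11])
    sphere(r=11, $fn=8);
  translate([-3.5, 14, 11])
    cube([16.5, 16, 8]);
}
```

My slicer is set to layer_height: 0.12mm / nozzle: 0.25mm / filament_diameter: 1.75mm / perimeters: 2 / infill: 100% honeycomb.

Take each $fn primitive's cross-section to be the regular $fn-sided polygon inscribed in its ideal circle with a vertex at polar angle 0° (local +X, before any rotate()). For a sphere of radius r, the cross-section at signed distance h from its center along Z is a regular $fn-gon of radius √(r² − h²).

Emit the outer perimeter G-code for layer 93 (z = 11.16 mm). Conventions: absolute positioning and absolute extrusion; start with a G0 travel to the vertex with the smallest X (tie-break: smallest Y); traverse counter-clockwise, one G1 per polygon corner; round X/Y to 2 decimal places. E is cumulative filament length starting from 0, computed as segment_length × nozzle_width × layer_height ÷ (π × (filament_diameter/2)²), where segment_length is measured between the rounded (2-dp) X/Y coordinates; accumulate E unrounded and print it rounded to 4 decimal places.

At z = 11.16 mm: the r=11 sphere slices to a regular 8-gon of circumradius 10.999 (√(r²−h²) with h=0.16 from center); the 16.5×16 cube at (-3.5, 14) contributes its full rectangle; Taking the first minus the rest: starting from the r=11 sphere, the 16.5×16 cube at (-3.5, 14) misses the remaining region (no effect) — 1 connected region. The outline is a single polygon with 8 vertices. Extrusion per mm of travel: 0.25 × 0.12 / (π × 0.875²) = 0.012473. Accumulating E over each segment gives final E = 0.8402.

G0 X-11.00 Y0.00 Z11.16
G1 X-7.78 Y-7.78 E0.1050
G1 X0.00 Y-11.00 E0.2100
G1 X7.78 Y-7.78 E0.3151
G1 X11.00 Y0.00 E0.4201
G1 X7.78 Y7.78 E0.5251
G1 X0.00 Y11.00 E0.6301
G1 X-7.78 Y7.78 E0.7351
G1 X-11.00 Y0.00 E0.8402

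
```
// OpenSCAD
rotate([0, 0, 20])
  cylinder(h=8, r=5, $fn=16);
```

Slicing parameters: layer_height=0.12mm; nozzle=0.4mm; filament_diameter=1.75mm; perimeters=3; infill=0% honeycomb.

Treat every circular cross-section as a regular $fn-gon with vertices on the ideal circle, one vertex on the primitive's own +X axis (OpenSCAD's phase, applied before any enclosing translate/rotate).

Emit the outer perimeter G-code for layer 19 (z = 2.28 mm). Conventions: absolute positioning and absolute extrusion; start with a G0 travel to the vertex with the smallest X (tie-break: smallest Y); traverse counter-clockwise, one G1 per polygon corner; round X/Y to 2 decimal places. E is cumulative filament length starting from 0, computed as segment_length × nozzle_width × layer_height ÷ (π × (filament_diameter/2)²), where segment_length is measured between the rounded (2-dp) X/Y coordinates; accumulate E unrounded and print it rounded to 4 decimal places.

G0 X-5.00 Y0.22 Z2.28
G1 X-4.70 Y-1.71 E0.0390
G1 X-3.69 Y-3.38 E0.0779
G1 X-2.11 Y-4.53 E0.1169
G1 X-0.22 Y-5.00 E0.1558
G1 X1.71 Y-4.70 E0.1948
G1 X3.38 Y-3.69 E0.2337
G1 X4.53 Y-2.11 E0.2727
G1 X5.00 Y-0.22 E0.3116
G1 X4.70 Y1.71 E0.3506
G1 X3.69 Y3.38 E0.3895
G1 X2.11 Y4.53 E0.4285
G1 X0.22 Y5.00 E0.4674
G1 X-1.71 Y4.70 E0.5063
G1 X-3.38 Y3.69 E0.5453
G1 X-4.53 Y2.11 E0.5843
G1 X-5.00 Y0.22 E0.6232

At z = 2.28 mm: the r=5 cylinder gives a regular 16-gon of circumradius 5 (constant along its height); (rotated 20° about Z; rotation is an isometry so areas/perimeters/island counts are preserved). The outline is a single polygon with 16 vertices. Extrusion per mm of travel: 0.4 × 0.12 / (π × 0.875²) = 0.019956. Accumulating E over each segment gives final E = 0.6232.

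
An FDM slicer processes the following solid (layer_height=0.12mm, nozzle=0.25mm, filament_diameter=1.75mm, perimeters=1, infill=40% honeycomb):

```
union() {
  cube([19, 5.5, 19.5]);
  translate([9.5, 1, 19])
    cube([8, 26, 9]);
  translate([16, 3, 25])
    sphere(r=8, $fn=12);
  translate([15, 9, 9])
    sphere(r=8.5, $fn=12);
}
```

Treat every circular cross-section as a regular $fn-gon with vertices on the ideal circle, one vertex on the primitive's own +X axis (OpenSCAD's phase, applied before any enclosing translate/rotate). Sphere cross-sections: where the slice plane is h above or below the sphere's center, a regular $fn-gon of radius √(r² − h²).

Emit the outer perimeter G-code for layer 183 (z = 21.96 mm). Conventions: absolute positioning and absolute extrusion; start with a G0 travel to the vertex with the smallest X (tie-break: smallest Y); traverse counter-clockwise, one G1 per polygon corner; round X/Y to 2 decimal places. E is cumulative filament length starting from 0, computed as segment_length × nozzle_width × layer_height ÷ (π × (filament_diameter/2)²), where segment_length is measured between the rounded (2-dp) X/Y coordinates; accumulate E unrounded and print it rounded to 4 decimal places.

At z = 21.96 mm: the cube does not reach this height (z outside [0, 19.5]); the cube at (9.5, 1) (footprint 8×26) is included at this height; the r=8 sphere at (16, 3) slices to a regular 12-gon of circumradius 7.400 (√(r²−h²) with h=3.04 from center); the sphere at (15, 9) is not intersected at this z (|z−center|=12.960 > r=8.5); Taking the union: the regions partially overlap (shared area 66.36 mm²), so overlapping operands fuse into one piece — 1 connected region. The outline is a single polygon with 13 vertices. Extrusion per mm of travel: 0.25 × 0.12 / (π × 0.875²) = 0.012473. Accumulating E over each segment gives final E = 1.0233.

G0 X8.60 Y3.00 Z21.96
G1 X9.59 Y-0.70 E0.0478
G1 X12.30 Y-3.41 E0.0956
G1 X16.00 Y-4.40 E0.1433
G1 X19.70 Y-3.41 E0.1911
G1 X22.41 Y-0.70 E0.2389
G1 X23.40 Y3.00 E0.2867
G1 X22.41 Y6.70 E0.3345
G1 X19.70 Y9.41 E0.3823
G1 X17.50 Y10.00 E0.4107
G1 X17.50 Y27.00 E0.6227
G1 X9.50 Y27.00 E0.7225
G1 X9.50 Y6.36 E0.9799
G1 X8.60 Y3.00 E1.0233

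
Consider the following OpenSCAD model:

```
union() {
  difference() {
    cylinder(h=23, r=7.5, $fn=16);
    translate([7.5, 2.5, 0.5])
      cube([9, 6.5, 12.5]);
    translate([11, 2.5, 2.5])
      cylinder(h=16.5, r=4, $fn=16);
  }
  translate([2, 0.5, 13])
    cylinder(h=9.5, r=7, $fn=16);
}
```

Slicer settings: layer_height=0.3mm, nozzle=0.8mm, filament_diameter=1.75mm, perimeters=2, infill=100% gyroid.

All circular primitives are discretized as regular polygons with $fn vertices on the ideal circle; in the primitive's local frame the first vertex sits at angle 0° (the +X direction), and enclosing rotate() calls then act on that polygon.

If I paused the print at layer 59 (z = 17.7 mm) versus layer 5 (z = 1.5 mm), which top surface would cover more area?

layer 59 (z = 17.7 mm)

Layer 59 (z = 17.7): the r=7.5 cylinder contributes a regular 16-gon of circumradius 7.5 (area = (16/2)·7.500²·sin(360°/16) = 172.21 mm²); the cube at (7.5, 2.5) is absent (z outside [0.5, 13]); the r=4 cylinder at (11, 2.5) contributes a regular 16-gon of circumradius 4 (area = (16/2)·4.000²·sin(360°/16) = 48.98 mm²); Subtracting the remaining from the first: starting from the r=7.5 cylinder (172.21 mm²), the r=4 cylinder at (11, 2.5) partially overlaps it — only the 0.00 mm² overlap (of its 48.98 mm²) is removed, clipping the outline — area = 172.20 mm²; the r=7 cylinder at (2, 0.5) contributes a regular 16-gon of circumradius 7 (area = (16/2)·7.000²·sin(360°/16) = 150.01 mm²); Combining (union): the regions partially overlap — summed areas 322.22 mm² minus the doubly-counted overlap 130.79 mm² gives 191.42 mm² — area = 191.42 mm². So its area = 191.42 mm². Layer 5 (z = 1.5): the r=7.5 cylinder contributes a regular 16-gon of circumradius 7.5 (area = (16/2)·7.500²·sin(360°/16) = 172.21 mm²); the 9×6.5 cube at (7.5, 2.5) contributes its full rectangle (area 58.50 mm²); the cylinder at (11, 2.5) is absent (z outside [2.5, 19]); Taking the first minus the rest: starting from the r=7.5 cylinder (172.21 mm²), the 9×6.5 cube at (7.5, 2.5) misses the remaining region (no effect) — area = 172.21 mm²; the cylinder at (2, 0.5) is absent (z outside [13, 22.5]); Combining (union): only the result so far is present, so the union is just that shape — area = 172.21 mm². So its area = 172.21 mm². Layer 59 is larger (191.42 vs 172.21 mm²).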